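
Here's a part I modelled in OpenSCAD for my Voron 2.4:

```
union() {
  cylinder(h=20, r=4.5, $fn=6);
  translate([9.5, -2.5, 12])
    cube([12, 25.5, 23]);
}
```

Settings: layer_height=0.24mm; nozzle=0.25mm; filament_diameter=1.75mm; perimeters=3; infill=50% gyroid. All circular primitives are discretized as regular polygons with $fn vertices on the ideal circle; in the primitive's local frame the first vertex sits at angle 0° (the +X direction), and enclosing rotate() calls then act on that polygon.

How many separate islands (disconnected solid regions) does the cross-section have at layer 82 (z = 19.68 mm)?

At z = 19.68 mm: the cylinder: section is a regular 6-gon, circumradius r=4.5; the 12×25.5 cube at (9.5, -2.5) contributes its full rectangle; Merging all regions: the 2 present regions are separate (no shared area or edge), so areas and boundary lengths simply add and each stays a separate island — 2 connected regions. Overall, the cross-section has 2 separate islands. Island count = 2.

2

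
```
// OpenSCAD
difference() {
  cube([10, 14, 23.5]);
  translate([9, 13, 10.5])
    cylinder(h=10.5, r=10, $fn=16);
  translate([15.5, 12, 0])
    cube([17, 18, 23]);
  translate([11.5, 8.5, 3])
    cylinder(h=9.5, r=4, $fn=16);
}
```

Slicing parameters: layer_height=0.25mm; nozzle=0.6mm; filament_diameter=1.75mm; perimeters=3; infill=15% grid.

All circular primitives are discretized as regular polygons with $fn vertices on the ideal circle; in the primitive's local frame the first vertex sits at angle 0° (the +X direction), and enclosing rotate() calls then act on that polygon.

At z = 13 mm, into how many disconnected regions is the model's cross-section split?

At z = 13 mm: the cube is present — its section is the full 10×14 rectangle; the cylinder at (9, 13): section is a regular 16-gon, circumradius r=10; the 17×18 cube at (15.5, 12) contributes its full rectangle; the cylinder at (11.5, 8.5) does not reach this height (z outside [3, 12.5]); After the difference (first − rest): starting from the 10×14 cube, the r=10 cylinder at (9, 13) partially overlaps it — only the 94.02 mm² overlap (of its 306.15 mm²) is removed, clipping the outline; the 17×18 cube at (15.5, 12) misses the remaining region (no effect) — 1 connected region. The result has 1 disconnected region.

1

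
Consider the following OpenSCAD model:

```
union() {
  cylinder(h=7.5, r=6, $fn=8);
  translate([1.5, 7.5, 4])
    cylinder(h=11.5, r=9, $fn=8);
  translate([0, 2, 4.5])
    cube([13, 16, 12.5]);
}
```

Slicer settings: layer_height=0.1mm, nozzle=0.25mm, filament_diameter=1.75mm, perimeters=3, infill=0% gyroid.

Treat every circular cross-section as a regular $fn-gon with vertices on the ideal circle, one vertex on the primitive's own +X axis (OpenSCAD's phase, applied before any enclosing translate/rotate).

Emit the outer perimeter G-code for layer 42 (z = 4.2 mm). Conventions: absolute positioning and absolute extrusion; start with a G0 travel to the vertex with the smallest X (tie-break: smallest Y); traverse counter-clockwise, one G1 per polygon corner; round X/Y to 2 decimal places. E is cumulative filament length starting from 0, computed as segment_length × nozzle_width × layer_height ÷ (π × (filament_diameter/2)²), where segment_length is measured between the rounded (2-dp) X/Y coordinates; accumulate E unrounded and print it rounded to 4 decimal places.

G0 X-7.50 Y7.50 Z4.20
G1 X-5.20 Y1.94 E0.0625
G1 X-6.00 Y0.00 E0.0843
G1 X-4.24 Y-4.24 E0.1321
G1 X0.00 Y-6.00 E0.1798
G1 X4.24 Y-4.24 E0.2275
G1 X6.00 Y0.00 E0.2752
G1 X5.87 Y0.31 E0.2787
G1 X7.86 Y1.14 E0.3011
G1 X10.50 Y7.50 E0.3727
G1 X7.86 Y13.86 E0.4443
G1 X1.50 Y16.50 E0.5158
G1 X-4.86 Y13.86 E0.5874
G1 X-7.50 Y7.50 E0.6590

At z = 4.2 mm: the r=6 cylinder contributes a regular 8-gon of circumradius 6; the r=9 cylinder at (1.5, 7.5) contributes a regular 8-gon of circumradius 9; the cube at (0, 2) is not intersected at this z (z outside [4.5, 17]); Combining (union): the regions partially overlap (shared area 53.36 mm²), so overlapping operands fuse into one piece — 1 connected region. The outline is a single polygon with 13 vertices. Extrusion per mm of travel: 0.25 × 0.1 / (π × 0.875²) = 0.010394. Accumulating E over each segment gives final E = 0.6590.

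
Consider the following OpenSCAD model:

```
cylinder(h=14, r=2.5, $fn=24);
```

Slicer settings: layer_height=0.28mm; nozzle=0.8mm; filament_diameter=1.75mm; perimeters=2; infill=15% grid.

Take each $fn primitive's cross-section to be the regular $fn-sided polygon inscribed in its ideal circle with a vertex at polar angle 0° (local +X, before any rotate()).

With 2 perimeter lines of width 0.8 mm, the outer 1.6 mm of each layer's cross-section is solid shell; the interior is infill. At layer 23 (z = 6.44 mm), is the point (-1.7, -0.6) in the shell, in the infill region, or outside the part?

shell

At z = 6.44 mm: the r=2.5 cylinder gives a regular 24-gon of circumradius 2.5 (constant along its height). Overall, the cross-section is a single solid region. The nearest boundary edge runs (-2.41, -0.65)→(-2.17, -1.25); distance from the point to it = 0.68 mm. The point is inside the cross-section, 0.68 mm from the nearest boundary — within the 1.6 mm shell band (2 × 0.8).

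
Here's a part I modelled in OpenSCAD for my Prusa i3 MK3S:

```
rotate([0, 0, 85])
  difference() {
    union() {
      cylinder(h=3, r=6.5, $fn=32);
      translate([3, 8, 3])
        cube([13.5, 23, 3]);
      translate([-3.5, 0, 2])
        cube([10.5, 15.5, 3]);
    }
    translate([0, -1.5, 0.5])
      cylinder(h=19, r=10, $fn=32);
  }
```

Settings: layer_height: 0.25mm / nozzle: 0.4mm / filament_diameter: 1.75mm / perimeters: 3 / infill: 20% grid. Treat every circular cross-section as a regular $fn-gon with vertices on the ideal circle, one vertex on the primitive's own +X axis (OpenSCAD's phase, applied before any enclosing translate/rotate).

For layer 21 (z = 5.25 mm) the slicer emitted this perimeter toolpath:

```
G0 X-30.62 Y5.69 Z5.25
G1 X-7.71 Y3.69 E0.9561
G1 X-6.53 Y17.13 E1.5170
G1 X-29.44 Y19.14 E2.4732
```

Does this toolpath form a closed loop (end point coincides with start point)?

no

Start point (G0): (-30.62, 5.69). End point (last G1): the path does not return to the start — open.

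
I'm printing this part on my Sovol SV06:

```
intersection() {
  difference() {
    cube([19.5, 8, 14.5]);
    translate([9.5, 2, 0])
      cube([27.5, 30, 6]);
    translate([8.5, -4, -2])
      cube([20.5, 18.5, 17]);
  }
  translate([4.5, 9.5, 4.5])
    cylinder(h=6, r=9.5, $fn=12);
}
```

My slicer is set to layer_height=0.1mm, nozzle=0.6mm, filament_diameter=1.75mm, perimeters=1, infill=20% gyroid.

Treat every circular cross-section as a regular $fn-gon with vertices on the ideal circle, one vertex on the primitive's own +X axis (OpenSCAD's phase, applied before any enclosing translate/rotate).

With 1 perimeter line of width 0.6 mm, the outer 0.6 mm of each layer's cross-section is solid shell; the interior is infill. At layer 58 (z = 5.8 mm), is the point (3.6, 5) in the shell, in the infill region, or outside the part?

infill

At z = 5.8 mm: the cube (footprint 19.5×8) is included at this height; the cube at (9.5, 2) is present — its section is the full 27.5×30 rectangle; the cube at (8.5, -4) is present — its section is the full 20.5×18.5 rectangle; After the difference (first − rest): starting from the 19.5×8 cube, the 27.5×30 cube at (9.5, 2) partially overlaps it — only the 60.00 mm² overlap (of its 825.00 mm²) is removed, clipping the outline; the 20.5×18.5 cube at (8.5, -4) partially overlaps it — only the 28.00 mm² overlap (of its 379.25 mm²) is removed, clipping the outline — 1 connected region; the r=9.5 cylinder at (4.5, 9.5) contributes a regular 12-gon of circumradius 9.5; Taking the intersection: the r=9.5 cylinder at (4.5, 9.5) partially overlaps the result so far; clipping to the common part keeps 63.14 mm² — 1 connected region. Overall, the cross-section is a single solid region. The nearest boundary edge runs (0.00, 8.00)→(8.50, 8.00); distance from the point to it = 3.00 mm. The point is inside the cross-section and 3.00 mm from the nearest boundary — more than the 0.6 mm shell width (1 × 0.6), so it's in the infill interior.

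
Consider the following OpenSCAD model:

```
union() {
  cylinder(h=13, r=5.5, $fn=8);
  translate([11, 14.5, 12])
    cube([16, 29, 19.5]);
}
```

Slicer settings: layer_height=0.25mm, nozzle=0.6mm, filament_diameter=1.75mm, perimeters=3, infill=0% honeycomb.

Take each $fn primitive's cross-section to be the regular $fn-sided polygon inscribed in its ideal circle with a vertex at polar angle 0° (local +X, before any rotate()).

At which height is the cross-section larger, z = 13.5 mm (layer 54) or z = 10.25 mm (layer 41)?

Layer 54 (z = 13.5): the cylinder is absent (z outside [0, 13]); the 16×29 cube at (11, 14.5) contributes its full rectangle (area 464.00 mm²); Combining (union): only the 16×29 cube at (11, 14.5) is present, so the union is just that shape — area = 464.00 mm². So its area = 464.00 mm². Layer 41 (z = 10.25): the cylinder: section is a regular 8-gon, circumradius r=5.5 (area = (8/2)·5.500²·sin(360°/8) = 85.56 mm²); the cube at (11, 14.5) is not intersected at this z (z outside [12, 31.5]); Taking the union: only the r=5.5 cylinder is present, so the union is just that shape — area = 85.56 mm². So its area = 85.56 mm². Layer 54 is larger (464.00 vs 85.56 mm²).

layer 54 (z = 13.5 mm)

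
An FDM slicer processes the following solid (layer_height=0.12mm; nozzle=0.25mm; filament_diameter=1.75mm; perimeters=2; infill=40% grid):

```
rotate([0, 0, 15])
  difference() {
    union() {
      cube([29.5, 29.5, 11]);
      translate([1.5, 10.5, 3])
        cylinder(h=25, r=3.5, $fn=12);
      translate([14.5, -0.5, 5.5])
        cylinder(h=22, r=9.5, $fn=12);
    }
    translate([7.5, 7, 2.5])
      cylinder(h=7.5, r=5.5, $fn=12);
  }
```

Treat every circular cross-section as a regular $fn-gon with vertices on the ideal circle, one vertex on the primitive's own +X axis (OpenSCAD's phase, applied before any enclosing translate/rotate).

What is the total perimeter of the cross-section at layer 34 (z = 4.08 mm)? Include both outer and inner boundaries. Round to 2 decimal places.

At z = 4.08 mm: the cube (footprint 29.5×29.5) is included at this height (perimeter 118.00 mm); the r=3.5 cylinder at (1.5, 10.5) gives a regular 12-gon of circumradius 3.5 (constant along its height) (perimeter = 2·12·3.500·sin(180°/12) = 21.74 mm); the cylinder at (14.5, -0.5) does not reach this height (z outside [5.5, 27.5]); Taking the union: the regions partially overlap (shared area 28.27 mm²), so the edge portions inside another operand are dropped and the merged outline is re-measured after clipping — boundary = 119.57 mm; the r=5.5 cylinder at (7.5, 7) contributes a regular 12-gon of circumradius 5.5 (perimeter = 2·12·5.500·sin(180°/12) = 34.16 mm); After the difference (first − rest): starting from that combined region, the r=5.5 cylinder at (7.5, 7) lies wholly inside it (removes its full 90.75 mm² and its 34.16 mm outline becomes a hole wall) — boundary (outer + 1 inner loop) = 153.73 mm; (rotated 15° about Z; rotation is an isometry so areas/perimeters/island counts are preserved). Overall, the cross-section is one region with 1 hole. Total boundary length (outer + inner) = 153.73 mm.

153.73 mm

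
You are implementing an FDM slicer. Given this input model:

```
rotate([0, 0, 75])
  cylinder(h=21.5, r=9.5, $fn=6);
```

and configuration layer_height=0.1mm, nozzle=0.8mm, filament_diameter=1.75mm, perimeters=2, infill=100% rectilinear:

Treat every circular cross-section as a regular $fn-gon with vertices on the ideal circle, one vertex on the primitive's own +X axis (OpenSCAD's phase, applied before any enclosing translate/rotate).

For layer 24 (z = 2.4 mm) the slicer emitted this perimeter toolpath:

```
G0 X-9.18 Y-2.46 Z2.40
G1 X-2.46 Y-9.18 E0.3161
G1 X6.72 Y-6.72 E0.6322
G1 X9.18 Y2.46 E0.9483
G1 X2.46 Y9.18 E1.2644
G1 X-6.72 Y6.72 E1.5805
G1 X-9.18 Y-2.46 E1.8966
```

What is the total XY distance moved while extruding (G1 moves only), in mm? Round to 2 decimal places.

Sum the Euclidean lengths of each G1 segment: total = 57.02 mm.

57.02 mm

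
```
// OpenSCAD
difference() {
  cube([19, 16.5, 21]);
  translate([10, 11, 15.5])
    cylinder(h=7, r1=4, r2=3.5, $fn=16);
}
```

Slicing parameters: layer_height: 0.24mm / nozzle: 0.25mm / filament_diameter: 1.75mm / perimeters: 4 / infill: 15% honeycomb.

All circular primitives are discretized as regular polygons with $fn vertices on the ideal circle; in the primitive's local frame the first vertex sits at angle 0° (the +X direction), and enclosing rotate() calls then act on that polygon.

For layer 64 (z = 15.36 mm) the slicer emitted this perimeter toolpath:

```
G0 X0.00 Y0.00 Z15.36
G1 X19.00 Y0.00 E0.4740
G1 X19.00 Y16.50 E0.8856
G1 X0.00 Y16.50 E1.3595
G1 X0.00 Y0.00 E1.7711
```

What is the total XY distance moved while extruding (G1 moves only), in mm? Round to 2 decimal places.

71.00 mm

Sum the Euclidean lengths of each G1 segment: total = 71.00 mm.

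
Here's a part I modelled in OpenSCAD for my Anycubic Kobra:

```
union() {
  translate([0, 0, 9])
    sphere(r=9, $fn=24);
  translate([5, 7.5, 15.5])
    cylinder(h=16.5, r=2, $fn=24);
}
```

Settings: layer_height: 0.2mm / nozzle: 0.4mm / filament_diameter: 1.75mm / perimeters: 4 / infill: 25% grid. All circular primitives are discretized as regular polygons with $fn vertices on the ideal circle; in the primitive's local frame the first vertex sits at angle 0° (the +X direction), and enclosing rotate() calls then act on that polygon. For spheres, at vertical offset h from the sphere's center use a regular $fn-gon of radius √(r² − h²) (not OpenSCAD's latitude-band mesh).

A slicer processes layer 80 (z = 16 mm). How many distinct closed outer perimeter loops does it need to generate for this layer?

2

At z = 16 mm: the sphere: section is a regular 24-gon, circumradius = √(r²−h²) = √(9²−7²) = 5.657; the r=2 cylinder at (5, 7.5) contributes a regular 24-gon of circumradius 2; Merging all regions: the 2 present regions are separate (no shared area or edge), so areas and boundary lengths simply add and each stays a separate island — 2 connected regions. The result has 2 disconnected regions.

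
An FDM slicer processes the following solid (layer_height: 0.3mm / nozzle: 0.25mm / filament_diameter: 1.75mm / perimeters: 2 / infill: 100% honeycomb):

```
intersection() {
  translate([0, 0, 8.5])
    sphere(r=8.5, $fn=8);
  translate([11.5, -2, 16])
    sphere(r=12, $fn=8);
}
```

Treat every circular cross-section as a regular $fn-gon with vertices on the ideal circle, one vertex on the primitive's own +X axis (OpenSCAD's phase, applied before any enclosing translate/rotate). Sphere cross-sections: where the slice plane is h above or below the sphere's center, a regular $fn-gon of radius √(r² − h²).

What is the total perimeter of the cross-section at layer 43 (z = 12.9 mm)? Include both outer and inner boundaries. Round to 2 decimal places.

At z = 12.9 mm: the r=8.5 sphere contributes a regular 8-gon of circumradius √(8.5²−4.4²) = 7.273 (perimeter = 2·8·7.273·sin(180°/8) = 44.53 mm); the sphere at (11.5, -2): section is a regular 8-gon, circumradius = √(r²−h²) = √(12²−3.1²) = 11.593 (perimeter = 2·8·11.593·sin(180°/8) = 70.98 mm); Taking the intersection: the r=12 sphere at (11.5, -2) partially overlaps the r=8.5 sphere; clipping to the common part keeps 55.84 mm² — boundary = 30.38 mm. Overall, the cross-section is a single solid region. Total boundary length (outer) = 30.38 mm.

30.38 mm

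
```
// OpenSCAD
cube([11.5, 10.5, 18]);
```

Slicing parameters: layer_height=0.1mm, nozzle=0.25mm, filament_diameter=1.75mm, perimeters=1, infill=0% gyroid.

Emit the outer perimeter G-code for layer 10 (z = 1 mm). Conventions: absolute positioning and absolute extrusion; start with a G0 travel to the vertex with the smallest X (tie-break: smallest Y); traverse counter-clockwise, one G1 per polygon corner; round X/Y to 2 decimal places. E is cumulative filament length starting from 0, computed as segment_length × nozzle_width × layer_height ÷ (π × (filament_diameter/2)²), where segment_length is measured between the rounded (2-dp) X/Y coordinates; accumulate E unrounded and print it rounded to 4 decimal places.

At z = 1 mm: the cube is present — its section is the full 11.5×10.5 rectangle. The outline is a single polygon with 4 vertices. Extrusion per mm of travel: 0.25 × 0.1 / (π × 0.875²) = 0.010394. Accumulating E over each segment gives final E = 0.4573.

G0 X0.00 Y0.00 Z1.00
G1 X11.50 Y0.00 E0.1195
G1 X11.50 Y10.50 E0.2287
G1 X0.00 Y10.50 E0.3482
G1 X0.00 Y0.00 E0.4573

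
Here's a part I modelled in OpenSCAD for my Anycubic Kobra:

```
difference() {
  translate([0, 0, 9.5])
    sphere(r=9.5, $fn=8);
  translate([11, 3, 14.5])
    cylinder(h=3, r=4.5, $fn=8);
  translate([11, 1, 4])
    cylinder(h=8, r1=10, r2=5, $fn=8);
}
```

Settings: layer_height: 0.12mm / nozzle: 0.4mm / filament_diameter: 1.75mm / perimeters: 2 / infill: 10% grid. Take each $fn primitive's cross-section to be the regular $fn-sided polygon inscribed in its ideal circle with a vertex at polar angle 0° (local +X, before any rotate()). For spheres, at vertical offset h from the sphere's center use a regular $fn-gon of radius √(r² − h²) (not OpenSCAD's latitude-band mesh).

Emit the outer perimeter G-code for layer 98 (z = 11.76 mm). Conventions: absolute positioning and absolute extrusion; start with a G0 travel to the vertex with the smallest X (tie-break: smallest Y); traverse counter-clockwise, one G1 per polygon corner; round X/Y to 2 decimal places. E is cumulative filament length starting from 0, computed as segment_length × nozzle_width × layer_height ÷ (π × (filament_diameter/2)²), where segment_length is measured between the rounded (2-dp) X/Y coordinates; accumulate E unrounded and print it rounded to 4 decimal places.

At z = 11.76 mm: the r=9.5 sphere contributes a regular 8-gon of circumradius √(9.5²−2.26²) = 9.227; the cylinder at (11, 3) is absent (z outside [14.5, 17.5]); the cone at (11, 1) (r1=10→r2=5) has section circumradius 5.150 here — a regular 8-gon; Subtracting the remaining from the first: starting from the r=9.5 sphere, the cone at (11, 1) partially overlaps it — only the 13.30 mm² overlap (of its 75.02 mm²) is removed, clipping the outline — 1 connected region. The outline is a single polygon with 11 vertices. Extrusion per mm of travel: 0.4 × 0.12 / (π × 0.875²) = 0.019956. Accumulating E over each segment gives final E = 1.1355.

G0 X-9.23 Y0.00 Z11.76
G1 X-6.52 Y-6.52 E0.1409
G1 X0.00 Y-9.23 E0.2818
G1 X6.52 Y-6.52 E0.4227
G1 X8.02 Y-2.92 E0.5005
G1 X7.36 Y-2.64 E0.5149
G1 X5.85 Y1.00 E0.5935
G1 X7.33 Y4.58 E0.6708
G1 X6.52 Y6.52 E0.7128
G1 X0.00 Y9.23 E0.8537
G1 X-6.52 Y6.52 E0.9946
G1 X-9.23 Y0.00 E1.1355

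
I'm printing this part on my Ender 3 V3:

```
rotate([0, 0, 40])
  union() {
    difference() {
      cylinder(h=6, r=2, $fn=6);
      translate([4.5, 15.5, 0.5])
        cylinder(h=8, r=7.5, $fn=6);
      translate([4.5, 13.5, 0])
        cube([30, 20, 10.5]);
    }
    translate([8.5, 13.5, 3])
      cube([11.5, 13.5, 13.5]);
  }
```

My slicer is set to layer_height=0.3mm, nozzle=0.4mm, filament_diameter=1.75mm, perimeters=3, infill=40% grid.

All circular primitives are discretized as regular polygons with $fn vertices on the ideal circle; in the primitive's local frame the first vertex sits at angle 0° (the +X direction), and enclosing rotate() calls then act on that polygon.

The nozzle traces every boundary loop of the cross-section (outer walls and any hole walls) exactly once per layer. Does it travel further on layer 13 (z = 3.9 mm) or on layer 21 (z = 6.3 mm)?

Layer 13 (z = 3.9): the cylinder: section is a regular 6-gon, circumradius r=2 (perimeter = 2·6·2.000·sin(180°/6) = 12.00 mm); the r=7.5 cylinder at (4.5, 15.5) contributes a regular 6-gon of circumradius 7.5 (perimeter = 2·6·7.500·sin(180°/6) = 45.00 mm); the 30×20 cube at (4.5, 13.5) contributes its full rectangle (perimeter 100.00 mm); Subtracting the remaining from the first: starting from the r=2 cylinder, the r=7.5 cylinder at (4.5, 15.5) misses the remaining region (no effect); the 30×20 cube at (4.5, 13.5) misses the remaining region (no effect) — boundary = 12.00 mm; the cube at (8.5, 13.5) (footprint 11.5×13.5) is included at this height (perimeter 50.00 mm); Taking the union: the 2 present regions are separate (no shared area or edge), so areas and boundary lengths simply add and each stays a separate island — boundary = 62.00 mm; (rotated 40° about Z; rotation is an isometry so areas/perimeters/island counts are preserved). So its perimeter = 62.00 mm. Layer 21 (z = 6.3): the cylinder is absent (z outside [0, 6]); the cylinder at (4.5, 15.5): section is a regular 6-gon, circumradius r=7.5 (perimeter = 2·6·7.500·sin(180°/6) = 45.00 mm); the cube at (4.5, 13.5) is present — its section is the full 30×20 rectangle (perimeter 100.00 mm); Taking the first minus the rest: the first operand is absent here, so nothing remains; the cube at (8.5, 13.5) (footprint 11.5×13.5) is included at this height (perimeter 50.00 mm); Merging all regions: only the 11.5×13.5 cube at (8.5, 13.5) is present, so the union is just that shape — boundary = 50.00 mm; (whole slice rotated 40° about Z — lengths, areas and connectivity unchanged). So its perimeter = 50.00 mm. Layer 13 is larger (62.00 vs 50.00 mm).

layer 13 (z = 3.9 mm)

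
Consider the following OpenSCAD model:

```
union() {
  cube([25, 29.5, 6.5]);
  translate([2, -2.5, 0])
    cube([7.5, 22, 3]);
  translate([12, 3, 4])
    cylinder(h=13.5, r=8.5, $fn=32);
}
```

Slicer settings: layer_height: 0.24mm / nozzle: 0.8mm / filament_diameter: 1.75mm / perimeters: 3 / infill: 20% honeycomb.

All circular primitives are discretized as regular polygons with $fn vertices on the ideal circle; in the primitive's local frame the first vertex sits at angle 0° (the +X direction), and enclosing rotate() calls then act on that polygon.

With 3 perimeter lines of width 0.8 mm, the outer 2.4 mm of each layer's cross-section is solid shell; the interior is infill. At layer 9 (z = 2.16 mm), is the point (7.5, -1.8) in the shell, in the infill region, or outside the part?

At z = 2.16 mm: the cube is present — its section is the full 25×29.5 rectangle; the 7.5×22 cube at (2, -2.5) contributes its full rectangle; the cylinder at (12, 3) does not reach this height (z outside [4, 17.5]); Taking the union: the regions partially overlap (shared area 146.25 mm²), so overlapping operands fuse into one piece — 1 connected region. Overall, the cross-section is a single solid region. The nearest boundary edge runs (9.50, -2.50)→(2.00, -2.50); distance from the point to it = 0.70 mm. The point is inside the cross-section, 0.70 mm from the nearest boundary — within the 2.4 mm shell band (3 × 0.8).

shell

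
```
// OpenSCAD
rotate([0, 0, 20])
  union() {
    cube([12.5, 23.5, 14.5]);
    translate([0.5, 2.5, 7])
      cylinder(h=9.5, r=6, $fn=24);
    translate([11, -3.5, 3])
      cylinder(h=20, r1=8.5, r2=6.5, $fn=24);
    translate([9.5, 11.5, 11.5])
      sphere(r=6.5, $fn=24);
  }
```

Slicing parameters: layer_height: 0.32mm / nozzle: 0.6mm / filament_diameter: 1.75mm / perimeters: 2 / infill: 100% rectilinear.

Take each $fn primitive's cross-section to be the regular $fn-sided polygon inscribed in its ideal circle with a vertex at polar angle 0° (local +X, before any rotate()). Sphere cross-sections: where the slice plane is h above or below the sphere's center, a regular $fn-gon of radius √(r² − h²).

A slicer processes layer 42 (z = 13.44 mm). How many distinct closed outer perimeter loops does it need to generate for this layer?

1

At z = 13.44 mm: the cube is present — its section is the full 12.5×23.5 rectangle; the r=6 cylinder at (0.5, 2.5) contributes a regular 24-gon of circumradius 6; the cone at (11, -3.5): at t=0.522 of its height the radius interpolates to r₁+(r₂−r₁)t = 7.456, giving a regular 24-gon of that circumradius; the sphere at (9.5, 11.5): section is a regular 24-gon, circumradius = √(r²−h²) = √(6.5²−1.94²) = 6.204; Combining (union): the regions partially overlap (shared area 168.57 mm²), so overlapping operands fuse into one piece — 1 connected region; (rotated 20° about Z; rotation is an isometry so areas/perimeters/island counts are preserved). The result has 1 disconnected region.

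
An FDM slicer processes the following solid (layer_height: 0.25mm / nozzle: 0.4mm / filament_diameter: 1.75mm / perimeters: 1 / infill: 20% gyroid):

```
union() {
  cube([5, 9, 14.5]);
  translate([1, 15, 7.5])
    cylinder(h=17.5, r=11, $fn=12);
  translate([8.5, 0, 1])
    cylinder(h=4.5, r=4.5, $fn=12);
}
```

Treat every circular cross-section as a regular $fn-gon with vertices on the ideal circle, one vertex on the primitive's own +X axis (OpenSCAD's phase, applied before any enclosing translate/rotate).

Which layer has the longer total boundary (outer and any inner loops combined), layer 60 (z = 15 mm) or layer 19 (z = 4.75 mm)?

Layer 60 (z = 15): the cube does not reach this height (z outside [0, 14.5]); the cylinder at (1, 15): section is a regular 12-gon, circumradius r=11 (perimeter = 2·12·11.000·sin(180°/12) = 68.33 mm); the cylinder at (8.5, 0) is not intersected at this z (z outside [1, 5.5]); Taking the union: only the r=11 cylinder at (1, 15) is present, so the union is just that shape — boundary = 68.33 mm. So its perimeter = 68.33 mm. Layer 19 (z = 4.75): the cube (footprint 5×9) is included at this height (perimeter 28.00 mm); the cylinder at (1, 15) does not reach this height (z outside [7.5, 25]); the r=4.5 cylinder at (8.5, 0) contributes a regular 12-gon of circumradius 4.5 (perimeter = 2·12·4.500·sin(180°/12) = 27.95 mm); Combining (union): the regions partially overlap (shared area 1.65 mm²), so the edge portions inside another operand are dropped and the merged outline is re-measured after clipping — boundary = 49.41 mm. So its perimeter = 49.41 mm. Layer 60 is larger (68.33 vs 49.41 mm).

layer 60 (z = 15 mm)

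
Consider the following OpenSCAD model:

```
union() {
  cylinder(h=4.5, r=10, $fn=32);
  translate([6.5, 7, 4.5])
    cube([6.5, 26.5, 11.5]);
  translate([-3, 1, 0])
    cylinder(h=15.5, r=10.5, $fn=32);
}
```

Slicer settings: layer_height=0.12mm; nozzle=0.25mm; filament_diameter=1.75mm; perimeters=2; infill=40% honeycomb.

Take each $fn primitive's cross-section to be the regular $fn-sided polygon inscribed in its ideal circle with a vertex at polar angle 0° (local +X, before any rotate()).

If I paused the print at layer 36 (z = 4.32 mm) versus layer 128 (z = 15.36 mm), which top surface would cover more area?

layer 128 (z = 15.36 mm)

Layer 36 (z = 4.32): the r=10 cylinder contributes a regular 32-gon of circumradius 10 (area = (32/2)·10.000²·sin(360°/32) = 312.14 mm²); the cube at (6.5, 7) does not reach this height (z outside [4.5, 16]); the r=10.5 cylinder at (-3, 1) contributes a regular 32-gon of circumradius 10.5 (area = (32/2)·10.500²·sin(360°/32) = 344.14 mm²); Merging all regions: the regions partially overlap — summed areas 656.28 mm² minus the doubly-counted overlap 262.96 mm² gives 393.32 mm² — area = 393.32 mm². So its area = 393.32 mm². Layer 128 (z = 15.36): the cylinder is absent (z outside [0, 4.5]); the cube at (6.5, 7) is present — its section is the full 6.5×26.5 rectangle (area 172.25 mm²); the r=10.5 cylinder at (-3, 1) gives a regular 32-gon of circumradius 10.5 (constant along its height) (area = (32/2)·10.500²·sin(360°/32) = 344.14 mm²); Taking the union: the 2 present regions are separate (no shared area or edge), so areas and boundary lengths simply add and each stays a separate island — area = 516.39 mm². So its area = 516.39 mm². Layer 128 is larger (516.39 vs 393.32 mm²).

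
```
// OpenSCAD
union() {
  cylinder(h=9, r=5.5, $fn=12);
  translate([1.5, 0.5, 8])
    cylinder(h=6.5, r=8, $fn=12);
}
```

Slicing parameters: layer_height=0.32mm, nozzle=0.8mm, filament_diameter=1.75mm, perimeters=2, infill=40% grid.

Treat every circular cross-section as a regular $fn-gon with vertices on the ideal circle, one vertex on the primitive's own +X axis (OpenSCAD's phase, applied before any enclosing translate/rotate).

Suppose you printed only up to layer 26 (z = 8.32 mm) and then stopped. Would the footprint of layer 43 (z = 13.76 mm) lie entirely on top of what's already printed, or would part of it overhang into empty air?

Compare the two slices. At z = 8.32: the cylinder: section is a regular 12-gon, circumradius r=5.5 (area = (12/2)·5.500²·sin(360°/12) = 90.75 mm²); the r=8 cylinder at (1.5, 0.5) contributes a regular 12-gon of circumradius 8 (area = (12/2)·8.000²·sin(360°/12) = 192.00 mm²); Merging all regions: the r=5.5 cylinder lies entirely inside the r=8 cylinder at (1.5, 0.5), so the union is just the r=8 cylinder at (1.5, 0.5) — area = 192.00 mm². At z = 13.76: the cylinder is absent (z outside [0, 9]); the r=8 cylinder at (1.5, 0.5) contributes a regular 12-gon of circumradius 8 (area = (12/2)·8.000²·sin(360°/12) = 192.00 mm²); Taking the union: only the r=8 cylinder at (1.5, 0.5) is present, so the union is just that shape — area = 192.00 mm². Checking containment: the cross-section at z = 13.76 is a subset of the cross-section at z = 8.32.

entirely on top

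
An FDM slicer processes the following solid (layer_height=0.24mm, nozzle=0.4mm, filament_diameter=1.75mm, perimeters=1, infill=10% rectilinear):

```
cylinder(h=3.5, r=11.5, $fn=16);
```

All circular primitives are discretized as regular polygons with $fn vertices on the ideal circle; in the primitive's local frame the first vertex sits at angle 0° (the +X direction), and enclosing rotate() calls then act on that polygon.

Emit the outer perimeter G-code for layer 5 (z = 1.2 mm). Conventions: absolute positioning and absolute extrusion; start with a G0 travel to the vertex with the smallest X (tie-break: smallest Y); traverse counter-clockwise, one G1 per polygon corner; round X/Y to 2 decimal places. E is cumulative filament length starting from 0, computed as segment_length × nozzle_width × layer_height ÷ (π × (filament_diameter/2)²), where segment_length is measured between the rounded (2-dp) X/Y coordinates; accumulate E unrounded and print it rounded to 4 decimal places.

At z = 1.2 mm: the r=11.5 cylinder contributes a regular 16-gon of circumradius 11.5. The outline is a single polygon with 16 vertices. Extrusion per mm of travel: 0.4 × 0.24 / (π × 0.875²) = 0.039912. Accumulating E over each segment gives final E = 2.8647.

G0 X-11.50 Y0.00 Z1.20
G1 X-10.62 Y-4.40 E0.1791
G1 X-8.13 Y-8.13 E0.3581
G1 X-4.40 Y-10.62 E0.5371
G1 X0.00 Y-11.50 E0.7162
G1 X4.40 Y-10.62 E0.8953
G1 X8.13 Y-8.13 E1.0743
G1 X10.62 Y-4.40 E1.2533
G1 X11.50 Y0.00 E1.4323
G1 X10.62 Y4.40 E1.6114
G1 X8.13 Y8.13 E1.7904
G1 X4.40 Y10.62 E1.9694
G1 X0.00 Y11.50 E2.1485
G1 X-4.40 Y10.62 E2.3276
G1 X-8.13 Y8.13 E2.5066
G1 X-10.62 Y4.40 E2.6856
G1 X-11.50 Y0.00 E2.8647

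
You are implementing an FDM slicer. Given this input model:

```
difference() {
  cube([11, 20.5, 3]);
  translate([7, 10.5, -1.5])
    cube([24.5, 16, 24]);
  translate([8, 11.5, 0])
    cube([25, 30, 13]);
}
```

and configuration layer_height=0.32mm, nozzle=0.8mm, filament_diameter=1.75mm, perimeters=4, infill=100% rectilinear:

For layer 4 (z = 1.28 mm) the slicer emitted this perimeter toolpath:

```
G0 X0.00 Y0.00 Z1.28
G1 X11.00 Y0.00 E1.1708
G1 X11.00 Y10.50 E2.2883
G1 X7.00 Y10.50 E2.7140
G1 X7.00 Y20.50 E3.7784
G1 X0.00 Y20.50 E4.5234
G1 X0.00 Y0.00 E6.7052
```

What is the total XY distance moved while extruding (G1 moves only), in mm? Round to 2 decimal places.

Sum the Euclidean lengths of each G1 segment: total = 63.00 mm.

63.00 mm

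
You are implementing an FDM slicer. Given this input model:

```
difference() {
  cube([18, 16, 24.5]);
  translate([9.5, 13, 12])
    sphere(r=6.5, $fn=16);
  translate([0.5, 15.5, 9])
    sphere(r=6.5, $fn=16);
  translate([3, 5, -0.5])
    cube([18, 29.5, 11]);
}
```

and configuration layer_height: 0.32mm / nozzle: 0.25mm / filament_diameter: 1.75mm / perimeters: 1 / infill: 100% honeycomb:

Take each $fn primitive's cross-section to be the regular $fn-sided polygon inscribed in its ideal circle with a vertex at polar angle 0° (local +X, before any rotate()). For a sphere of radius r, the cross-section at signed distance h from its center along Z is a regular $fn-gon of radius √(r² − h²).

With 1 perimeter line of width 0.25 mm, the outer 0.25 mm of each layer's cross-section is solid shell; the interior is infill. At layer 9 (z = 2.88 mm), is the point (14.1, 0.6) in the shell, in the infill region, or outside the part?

At z = 2.88 mm: the 18×16 cube contributes its full rectangle; the sphere at (9.5, 13) is not intersected at this z (|z−center|=9.120 > r=6.5); the sphere at (0.5, 15.5): section is a regular 16-gon, circumradius = √(r²−h²) = √(6.5²−6.12²) = 2.190; the cube at (3, 5) is present — its section is the full 18×29.5 rectangle; After the difference (first − rest): starting from the 18×16 cube, the r=6.5 sphere at (0.5, 15.5) partially overlaps it — only the 6.06 mm² overlap (of its 14.68 mm²) is removed, clipping the outline; the 18×29.5 cube at (3, 5) partially overlaps it — only the 165.00 mm² overlap (of its 531.00 mm²) is removed, clipping the outline — 1 connected region. Overall, the cross-section is a single solid region. The nearest boundary edge runs (18.00, 0.00)→(0.00, 0.00); distance from the point to it = 0.60 mm. The point is inside the cross-section and 0.60 mm from the nearest boundary — more than the 0.25 mm shell width (1 × 0.25), so it's in the infill interior.

infill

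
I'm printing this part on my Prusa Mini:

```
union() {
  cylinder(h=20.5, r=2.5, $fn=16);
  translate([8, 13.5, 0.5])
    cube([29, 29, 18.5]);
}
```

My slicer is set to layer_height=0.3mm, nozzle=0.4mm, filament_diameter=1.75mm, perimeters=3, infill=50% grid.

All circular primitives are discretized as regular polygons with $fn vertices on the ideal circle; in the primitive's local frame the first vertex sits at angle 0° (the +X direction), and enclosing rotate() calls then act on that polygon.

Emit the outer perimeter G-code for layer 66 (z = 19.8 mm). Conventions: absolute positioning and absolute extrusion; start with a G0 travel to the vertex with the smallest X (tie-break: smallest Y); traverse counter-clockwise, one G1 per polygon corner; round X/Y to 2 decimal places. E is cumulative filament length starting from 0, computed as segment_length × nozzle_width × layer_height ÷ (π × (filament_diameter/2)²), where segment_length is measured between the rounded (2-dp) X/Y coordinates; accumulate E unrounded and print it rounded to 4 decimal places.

At z = 19.8 mm: the cylinder: section is a regular 16-gon, circumradius r=2.5; the cube at (8, 13.5) is absent (z outside [0.5, 19]); Merging all regions: only the r=2.5 cylinder is present, so the union is just that shape — 1 connected region. The outline is a single polygon with 16 vertices. Extrusion per mm of travel: 0.4 × 0.3 / (π × 0.875²) = 0.049890. Accumulating E over each segment gives final E = 0.7791.

G0 X-2.50 Y0.00 Z19.80
G1 X-2.31 Y-0.96 E0.0488
G1 X-1.77 Y-1.77 E0.0974
G1 X-0.96 Y-2.31 E0.1460
G1 X0.00 Y-2.50 E0.1948
G1 X0.96 Y-2.31 E0.2436
G1 X1.77 Y-1.77 E0.2922
G1 X2.31 Y-0.96 E0.3407
G1 X2.50 Y0.00 E0.3896
G1 X2.31 Y0.96 E0.4384
G1 X1.77 Y1.77 E0.4870
G1 X0.96 Y2.31 E0.5355
G1 X0.00 Y2.50 E0.5844
G1 X-0.96 Y2.31 E0.6332
G1 X-1.77 Y1.77 E0.6817
G1 X-2.31 Y0.96 E0.7303
G1 X-2.50 Y0.00 E0.7791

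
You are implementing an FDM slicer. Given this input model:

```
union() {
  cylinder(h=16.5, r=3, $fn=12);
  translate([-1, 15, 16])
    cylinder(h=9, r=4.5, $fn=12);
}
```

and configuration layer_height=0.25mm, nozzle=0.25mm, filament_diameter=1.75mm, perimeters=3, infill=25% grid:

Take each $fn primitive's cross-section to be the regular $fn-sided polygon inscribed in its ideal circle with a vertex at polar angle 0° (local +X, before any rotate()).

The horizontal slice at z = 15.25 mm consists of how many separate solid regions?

1

At z = 15.25 mm: the cylinder: section is a regular 12-gon, circumradius r=3; the cylinder at (-1, 15) does not reach this height (z outside [16, 25]); Merging all regions: only the r=3 cylinder is present, so the union is just that shape — 1 connected region. The result has 1 disconnected region.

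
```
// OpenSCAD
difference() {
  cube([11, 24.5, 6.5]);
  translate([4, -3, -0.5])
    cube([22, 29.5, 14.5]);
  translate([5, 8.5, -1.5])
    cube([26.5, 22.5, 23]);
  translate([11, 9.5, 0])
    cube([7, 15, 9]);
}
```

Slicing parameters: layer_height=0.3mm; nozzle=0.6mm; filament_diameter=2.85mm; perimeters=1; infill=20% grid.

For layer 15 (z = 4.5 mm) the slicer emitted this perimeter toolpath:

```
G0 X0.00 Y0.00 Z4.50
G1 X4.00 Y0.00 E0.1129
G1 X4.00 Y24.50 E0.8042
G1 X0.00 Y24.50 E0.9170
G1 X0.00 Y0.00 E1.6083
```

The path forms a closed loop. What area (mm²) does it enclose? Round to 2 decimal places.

98.00 mm²

Apply the shoelace formula to the sequence of (X, Y) vertices; enclosed area = 98.00 mm².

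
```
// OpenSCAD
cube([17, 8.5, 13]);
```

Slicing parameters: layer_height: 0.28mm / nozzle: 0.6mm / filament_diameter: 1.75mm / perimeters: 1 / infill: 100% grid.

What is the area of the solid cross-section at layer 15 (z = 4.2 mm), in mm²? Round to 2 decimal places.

At z = 4.2 mm: the cube is present — its section is the full 17×8.5 rectangle (area 144.50 mm²). Overall, the cross-section is a single solid region. Net area = 144.50 mm².

144.50 mm²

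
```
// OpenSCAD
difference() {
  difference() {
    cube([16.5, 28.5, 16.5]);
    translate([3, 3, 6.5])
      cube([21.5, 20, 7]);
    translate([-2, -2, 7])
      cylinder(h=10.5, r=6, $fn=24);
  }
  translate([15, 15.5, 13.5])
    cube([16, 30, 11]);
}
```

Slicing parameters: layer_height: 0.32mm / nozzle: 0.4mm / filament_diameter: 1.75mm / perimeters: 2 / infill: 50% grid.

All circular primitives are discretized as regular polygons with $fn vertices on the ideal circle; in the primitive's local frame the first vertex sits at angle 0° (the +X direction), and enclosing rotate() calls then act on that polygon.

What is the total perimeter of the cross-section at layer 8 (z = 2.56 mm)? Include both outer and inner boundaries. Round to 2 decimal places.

At z = 2.56 mm: the cube is present — its section is the full 16.5×28.5 rectangle (perimeter 90.00 mm); the cube at (3, 3) is absent (z outside [6.5, 13.5]); the cylinder at (-2, -2) does not reach this height (z outside [7, 17.5]); After the difference (first − rest): none of the subtracted shapes is present at this height, so the 16.5×28.5 cube is unchanged — boundary = 90.00 mm; the cube at (15, 15.5) is absent (z outside [13.5, 24.5]); Subtracting the remaining from the first: none of the subtracted shapes is present at this height, so the result so far is unchanged — boundary = 90.00 mm. Overall, the cross-section is a single solid region. Total boundary length (outer) = 90.00 mm.

90.00 mm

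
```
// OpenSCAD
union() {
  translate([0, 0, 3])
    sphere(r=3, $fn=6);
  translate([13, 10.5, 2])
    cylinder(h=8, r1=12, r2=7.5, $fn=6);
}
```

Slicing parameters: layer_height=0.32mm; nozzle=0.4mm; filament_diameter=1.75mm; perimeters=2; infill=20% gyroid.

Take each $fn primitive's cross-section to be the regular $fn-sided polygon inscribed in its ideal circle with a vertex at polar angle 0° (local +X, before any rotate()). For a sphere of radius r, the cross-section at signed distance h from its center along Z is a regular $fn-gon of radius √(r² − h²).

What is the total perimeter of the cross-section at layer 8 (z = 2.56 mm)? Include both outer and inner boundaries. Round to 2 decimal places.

87.92 mm

At z = 2.56 mm: the sphere: section is a regular 6-gon, circumradius = √(r²−h²) = √(3²−0.44²) = 2.968 (perimeter = 2·6·2.968·sin(180°/6) = 17.81 mm); the cone at (13, 10.5): at t=0.070 of its height the radius interpolates to r₁+(r₂−r₁)t = 11.685, giving a regular 6-gon of that circumradius (perimeter = 2·6·11.685·sin(180°/6) = 70.11 mm); Merging all regions: the 2 present regions are separate (no shared area or edge), so areas and boundary lengths simply add and each stays a separate island — boundary = 87.92 mm. Overall, the cross-section has 2 separate islands. Total boundary length (outer) = 87.92 mm.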